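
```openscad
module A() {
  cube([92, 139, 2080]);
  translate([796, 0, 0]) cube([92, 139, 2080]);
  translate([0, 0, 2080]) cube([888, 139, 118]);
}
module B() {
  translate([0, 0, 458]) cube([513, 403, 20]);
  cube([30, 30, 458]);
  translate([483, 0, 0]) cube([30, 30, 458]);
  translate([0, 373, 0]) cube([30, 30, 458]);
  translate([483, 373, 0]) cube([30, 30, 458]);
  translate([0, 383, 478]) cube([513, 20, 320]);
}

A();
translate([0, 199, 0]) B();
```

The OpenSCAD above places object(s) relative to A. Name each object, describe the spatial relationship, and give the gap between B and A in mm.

A is a door frame. B is a chair. The chair is on the floor beside the door frame on its +y side. The gap between the chair and the door frame is 60 mm.

The chair's nearest face is 60 mm from the door frame's +y face.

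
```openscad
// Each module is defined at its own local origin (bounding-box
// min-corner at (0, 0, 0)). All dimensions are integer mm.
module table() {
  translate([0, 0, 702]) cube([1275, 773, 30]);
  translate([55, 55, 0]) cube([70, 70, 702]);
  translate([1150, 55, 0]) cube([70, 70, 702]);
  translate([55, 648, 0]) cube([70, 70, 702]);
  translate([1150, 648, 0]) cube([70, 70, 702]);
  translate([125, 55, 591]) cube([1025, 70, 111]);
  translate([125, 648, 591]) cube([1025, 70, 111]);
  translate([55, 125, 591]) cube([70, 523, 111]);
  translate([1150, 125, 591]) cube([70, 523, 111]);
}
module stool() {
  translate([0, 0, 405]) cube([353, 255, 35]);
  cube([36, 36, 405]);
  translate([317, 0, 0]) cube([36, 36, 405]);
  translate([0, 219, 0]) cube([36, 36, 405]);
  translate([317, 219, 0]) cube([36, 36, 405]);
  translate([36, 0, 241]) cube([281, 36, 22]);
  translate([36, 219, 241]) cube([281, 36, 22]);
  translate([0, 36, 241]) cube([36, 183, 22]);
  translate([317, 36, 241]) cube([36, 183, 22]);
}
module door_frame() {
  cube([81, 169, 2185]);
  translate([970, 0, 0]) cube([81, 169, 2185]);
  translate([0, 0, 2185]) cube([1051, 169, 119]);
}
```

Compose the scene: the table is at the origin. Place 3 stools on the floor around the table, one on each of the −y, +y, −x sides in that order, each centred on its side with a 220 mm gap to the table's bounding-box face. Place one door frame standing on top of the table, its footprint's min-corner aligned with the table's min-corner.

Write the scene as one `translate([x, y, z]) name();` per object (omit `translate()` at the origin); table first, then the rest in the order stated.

table();
translate([461, -475, 0]) stool();
translate([461, 993, 0]) stool();
translate([-573, 259, 0]) stool();
translate([0, 0, 732]) door_frame();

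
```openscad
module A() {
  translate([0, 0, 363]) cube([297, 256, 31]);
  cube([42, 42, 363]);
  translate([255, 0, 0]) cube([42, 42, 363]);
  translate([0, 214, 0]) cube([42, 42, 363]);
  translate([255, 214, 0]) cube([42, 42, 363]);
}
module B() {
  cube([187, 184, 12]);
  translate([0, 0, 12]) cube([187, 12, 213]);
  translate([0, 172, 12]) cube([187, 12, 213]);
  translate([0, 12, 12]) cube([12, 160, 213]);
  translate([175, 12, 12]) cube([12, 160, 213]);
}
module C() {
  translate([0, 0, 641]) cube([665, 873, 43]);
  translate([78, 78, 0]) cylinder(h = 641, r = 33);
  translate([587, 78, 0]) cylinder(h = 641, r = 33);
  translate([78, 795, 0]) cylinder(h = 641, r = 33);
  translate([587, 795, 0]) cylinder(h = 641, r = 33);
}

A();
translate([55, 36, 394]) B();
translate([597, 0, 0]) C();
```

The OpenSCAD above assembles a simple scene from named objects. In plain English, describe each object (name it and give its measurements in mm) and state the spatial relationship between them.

A is a four-legged stool. The seat is a 297×256×31 mm slab whose top surface is at z = 394 mm; four square legs, each 42×42 mm in cross-section, run from the floor (z = 0) to the underside of the seat, each flush with a corner of the seat.

B is an open-topped rectangular box: outside dimensions 187×184×225 mm, with a uniform wall and base thickness of 12 mm. The base is a full 187×184 slab on the floor; four walls sit on top of the base. The front and back walls (the −y and +y sides) span the full width; the two side walls fit between them.

C is a table with a 665×873 mm rectangular top, 43 mm thick, top surface at z = 684 mm, supported by four round legs of 66 mm diameter, each leg's bounding box inset 45 mm from the nearest pair of top edges, running from the floor.

The open box is on top of the stool, centred. The table is on the floor beside the stool on its +x side.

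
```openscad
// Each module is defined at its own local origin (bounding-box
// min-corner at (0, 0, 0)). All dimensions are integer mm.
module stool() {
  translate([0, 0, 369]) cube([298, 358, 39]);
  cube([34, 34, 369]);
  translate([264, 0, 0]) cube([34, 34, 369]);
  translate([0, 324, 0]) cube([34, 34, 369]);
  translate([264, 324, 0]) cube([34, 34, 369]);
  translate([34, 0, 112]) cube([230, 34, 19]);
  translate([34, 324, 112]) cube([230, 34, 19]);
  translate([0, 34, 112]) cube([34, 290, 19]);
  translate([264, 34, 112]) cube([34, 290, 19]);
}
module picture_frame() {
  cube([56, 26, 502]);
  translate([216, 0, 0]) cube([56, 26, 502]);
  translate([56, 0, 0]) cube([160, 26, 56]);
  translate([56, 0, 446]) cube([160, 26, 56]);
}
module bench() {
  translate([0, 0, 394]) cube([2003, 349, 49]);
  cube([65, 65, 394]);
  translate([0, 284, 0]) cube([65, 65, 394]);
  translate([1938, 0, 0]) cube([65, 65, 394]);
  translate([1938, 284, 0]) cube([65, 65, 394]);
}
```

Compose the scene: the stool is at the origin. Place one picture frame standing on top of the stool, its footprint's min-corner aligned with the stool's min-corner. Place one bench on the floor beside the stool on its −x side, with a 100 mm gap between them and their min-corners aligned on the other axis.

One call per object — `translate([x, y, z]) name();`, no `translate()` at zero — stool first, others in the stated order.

stool();
translate([0, 0, 408]) picture_frame();
translate([-2103, 0, 0]) bench();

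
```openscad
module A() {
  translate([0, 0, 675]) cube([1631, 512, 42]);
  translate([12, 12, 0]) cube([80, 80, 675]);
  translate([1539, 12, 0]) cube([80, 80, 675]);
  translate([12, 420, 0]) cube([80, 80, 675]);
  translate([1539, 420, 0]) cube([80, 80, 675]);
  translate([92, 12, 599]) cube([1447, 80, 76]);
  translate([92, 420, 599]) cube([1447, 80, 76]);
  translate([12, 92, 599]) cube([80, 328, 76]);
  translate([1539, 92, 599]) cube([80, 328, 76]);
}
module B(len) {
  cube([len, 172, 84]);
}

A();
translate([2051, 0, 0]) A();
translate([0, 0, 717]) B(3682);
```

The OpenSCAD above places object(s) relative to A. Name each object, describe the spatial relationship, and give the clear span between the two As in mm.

A is a table. B is a beam. A beam spans the tops of two tables. The clear span between the two tables is 420 mm.

Second table starts at x = 2051; first ends at x = 1631; clear span = 2051 − 1631 = 420 mm.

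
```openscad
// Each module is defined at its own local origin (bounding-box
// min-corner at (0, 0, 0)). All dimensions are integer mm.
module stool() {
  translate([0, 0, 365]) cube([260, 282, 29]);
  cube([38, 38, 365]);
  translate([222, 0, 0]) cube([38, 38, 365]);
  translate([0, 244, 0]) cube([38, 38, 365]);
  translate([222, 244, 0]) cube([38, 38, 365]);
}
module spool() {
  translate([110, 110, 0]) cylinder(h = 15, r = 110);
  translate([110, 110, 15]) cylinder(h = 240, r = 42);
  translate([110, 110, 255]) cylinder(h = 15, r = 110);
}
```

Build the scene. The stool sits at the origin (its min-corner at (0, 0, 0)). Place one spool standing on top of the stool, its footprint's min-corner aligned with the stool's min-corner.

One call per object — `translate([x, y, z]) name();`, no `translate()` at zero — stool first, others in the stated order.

stool();
translate([0, 0, 394]) spool();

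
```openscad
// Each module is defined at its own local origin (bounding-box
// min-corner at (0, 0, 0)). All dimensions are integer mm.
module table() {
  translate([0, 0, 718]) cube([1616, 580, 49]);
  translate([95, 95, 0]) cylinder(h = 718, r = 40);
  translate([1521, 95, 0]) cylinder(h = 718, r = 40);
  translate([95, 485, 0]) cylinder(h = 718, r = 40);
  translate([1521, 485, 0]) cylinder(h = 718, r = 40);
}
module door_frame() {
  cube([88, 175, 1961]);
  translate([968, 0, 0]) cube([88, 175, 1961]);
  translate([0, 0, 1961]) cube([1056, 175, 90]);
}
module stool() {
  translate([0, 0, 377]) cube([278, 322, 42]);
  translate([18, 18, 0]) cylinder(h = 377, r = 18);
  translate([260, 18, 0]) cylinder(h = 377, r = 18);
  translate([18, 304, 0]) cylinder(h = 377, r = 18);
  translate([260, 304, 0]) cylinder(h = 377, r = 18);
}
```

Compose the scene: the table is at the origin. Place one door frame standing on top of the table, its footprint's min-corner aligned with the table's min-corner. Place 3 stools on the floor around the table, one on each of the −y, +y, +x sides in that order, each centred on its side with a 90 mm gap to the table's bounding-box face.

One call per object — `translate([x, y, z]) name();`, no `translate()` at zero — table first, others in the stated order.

table();
translate([0, 0, 767]) door_frame();
translate([669, -412, 0]) stool();
translate([669, 670, 0]) stool();
translate([1706, 129, 0]) stool();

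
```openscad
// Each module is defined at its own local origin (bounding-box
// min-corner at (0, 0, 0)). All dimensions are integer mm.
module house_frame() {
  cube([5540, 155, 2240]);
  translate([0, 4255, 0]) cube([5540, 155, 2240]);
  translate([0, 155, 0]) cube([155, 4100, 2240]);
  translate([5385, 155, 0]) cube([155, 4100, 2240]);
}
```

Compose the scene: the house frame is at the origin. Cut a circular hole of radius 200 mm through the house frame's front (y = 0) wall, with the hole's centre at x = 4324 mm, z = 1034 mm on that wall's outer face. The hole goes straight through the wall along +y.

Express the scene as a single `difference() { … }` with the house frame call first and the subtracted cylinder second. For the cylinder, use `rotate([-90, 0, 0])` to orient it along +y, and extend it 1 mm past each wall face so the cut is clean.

difference() {
  house_frame();
  translate([4324, -1, 1034]) rotate([-90, 0, 0]) cylinder(h = 157, r = 200);
}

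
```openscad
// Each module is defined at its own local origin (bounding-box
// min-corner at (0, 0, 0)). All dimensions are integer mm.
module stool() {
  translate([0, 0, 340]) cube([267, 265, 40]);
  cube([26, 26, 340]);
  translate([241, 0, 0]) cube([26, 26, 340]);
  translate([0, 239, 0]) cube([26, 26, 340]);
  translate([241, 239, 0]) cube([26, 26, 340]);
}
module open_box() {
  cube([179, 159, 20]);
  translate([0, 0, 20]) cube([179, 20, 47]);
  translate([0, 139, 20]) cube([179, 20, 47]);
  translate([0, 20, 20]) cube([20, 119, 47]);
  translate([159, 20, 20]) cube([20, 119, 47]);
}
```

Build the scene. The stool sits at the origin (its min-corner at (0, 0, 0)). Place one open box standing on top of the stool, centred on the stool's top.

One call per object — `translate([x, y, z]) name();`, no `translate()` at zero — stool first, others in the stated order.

stool();
translate([44, 53, 380]) open_box();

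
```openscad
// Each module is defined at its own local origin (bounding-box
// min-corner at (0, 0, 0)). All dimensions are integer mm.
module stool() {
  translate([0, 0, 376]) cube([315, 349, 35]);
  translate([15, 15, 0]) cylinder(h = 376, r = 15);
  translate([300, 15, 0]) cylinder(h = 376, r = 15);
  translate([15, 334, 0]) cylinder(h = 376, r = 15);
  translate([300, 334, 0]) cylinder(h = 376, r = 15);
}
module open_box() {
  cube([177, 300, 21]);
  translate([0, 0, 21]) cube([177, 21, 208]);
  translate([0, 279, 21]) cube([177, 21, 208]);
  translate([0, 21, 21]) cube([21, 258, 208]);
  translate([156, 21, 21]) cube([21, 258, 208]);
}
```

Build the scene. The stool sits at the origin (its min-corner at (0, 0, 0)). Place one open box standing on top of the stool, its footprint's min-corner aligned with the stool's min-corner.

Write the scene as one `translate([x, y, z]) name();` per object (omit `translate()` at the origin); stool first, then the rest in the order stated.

stool();
translate([0, 0, 411]) open_box();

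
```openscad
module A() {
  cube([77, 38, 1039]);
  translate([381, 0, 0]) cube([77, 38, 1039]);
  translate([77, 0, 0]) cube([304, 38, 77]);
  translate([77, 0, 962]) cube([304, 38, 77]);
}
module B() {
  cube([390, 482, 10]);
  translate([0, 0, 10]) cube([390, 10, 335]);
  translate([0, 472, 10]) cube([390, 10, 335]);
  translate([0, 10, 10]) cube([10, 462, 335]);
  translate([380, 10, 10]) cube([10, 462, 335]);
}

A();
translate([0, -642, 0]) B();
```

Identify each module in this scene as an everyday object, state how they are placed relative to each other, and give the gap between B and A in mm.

The open box's nearest face is 160 mm from the picture frame's −y face.

A is a picture frame. B is an open box. The open box is on the floor beside the picture frame on its −y side. The gap between the open box and the picture frame is 160 mm.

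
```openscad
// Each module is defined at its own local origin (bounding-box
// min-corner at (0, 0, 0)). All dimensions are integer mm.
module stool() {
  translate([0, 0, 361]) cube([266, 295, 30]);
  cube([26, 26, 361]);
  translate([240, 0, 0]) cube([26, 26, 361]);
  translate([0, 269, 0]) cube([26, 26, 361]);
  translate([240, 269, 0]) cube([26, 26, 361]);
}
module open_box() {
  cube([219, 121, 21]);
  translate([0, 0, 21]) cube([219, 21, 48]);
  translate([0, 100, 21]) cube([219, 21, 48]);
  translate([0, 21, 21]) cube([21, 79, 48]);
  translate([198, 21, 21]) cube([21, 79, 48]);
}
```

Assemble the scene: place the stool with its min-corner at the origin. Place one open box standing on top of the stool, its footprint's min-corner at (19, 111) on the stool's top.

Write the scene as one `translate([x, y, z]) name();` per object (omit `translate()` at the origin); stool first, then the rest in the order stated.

stool();
translate([19, 111, 391]) open_box();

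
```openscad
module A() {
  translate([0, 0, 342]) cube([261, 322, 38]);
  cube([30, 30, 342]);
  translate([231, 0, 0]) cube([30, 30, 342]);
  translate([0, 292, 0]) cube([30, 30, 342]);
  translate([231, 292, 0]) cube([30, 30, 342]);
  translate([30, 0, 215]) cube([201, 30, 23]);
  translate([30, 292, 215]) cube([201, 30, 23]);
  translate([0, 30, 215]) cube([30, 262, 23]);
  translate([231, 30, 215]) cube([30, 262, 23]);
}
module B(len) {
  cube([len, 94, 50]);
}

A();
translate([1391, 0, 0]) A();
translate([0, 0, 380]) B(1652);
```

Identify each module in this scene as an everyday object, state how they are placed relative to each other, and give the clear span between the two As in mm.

Second stool starts at x = 1391; first ends at x = 261; clear span = 1391 − 261 = 1130 mm.

A is a stool. B is a beam. A beam spans the tops of two stools. The clear span between the two stools is 1130 mm.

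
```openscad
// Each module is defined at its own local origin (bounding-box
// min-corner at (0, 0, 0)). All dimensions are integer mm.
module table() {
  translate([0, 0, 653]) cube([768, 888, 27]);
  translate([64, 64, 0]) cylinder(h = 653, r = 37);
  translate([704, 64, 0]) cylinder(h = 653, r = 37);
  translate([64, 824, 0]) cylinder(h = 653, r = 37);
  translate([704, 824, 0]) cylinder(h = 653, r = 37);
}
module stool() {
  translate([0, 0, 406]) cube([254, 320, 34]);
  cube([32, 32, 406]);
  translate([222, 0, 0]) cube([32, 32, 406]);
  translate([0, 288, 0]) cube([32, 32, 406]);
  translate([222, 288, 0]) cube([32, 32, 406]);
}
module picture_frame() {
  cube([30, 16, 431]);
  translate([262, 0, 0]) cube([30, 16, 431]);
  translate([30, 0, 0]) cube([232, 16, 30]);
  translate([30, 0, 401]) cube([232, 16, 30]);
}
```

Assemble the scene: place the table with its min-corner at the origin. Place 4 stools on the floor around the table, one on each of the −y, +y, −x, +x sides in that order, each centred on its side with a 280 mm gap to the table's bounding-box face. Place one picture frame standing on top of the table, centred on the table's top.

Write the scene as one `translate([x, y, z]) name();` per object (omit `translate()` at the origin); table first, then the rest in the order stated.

table();
translate([257, -600, 0]) stool();
translate([257, 1168, 0]) stool();
translate([-534, 284, 0]) stool();
translate([1048, 284, 0]) stool();
translate([238, 436, 680]) picture_frame();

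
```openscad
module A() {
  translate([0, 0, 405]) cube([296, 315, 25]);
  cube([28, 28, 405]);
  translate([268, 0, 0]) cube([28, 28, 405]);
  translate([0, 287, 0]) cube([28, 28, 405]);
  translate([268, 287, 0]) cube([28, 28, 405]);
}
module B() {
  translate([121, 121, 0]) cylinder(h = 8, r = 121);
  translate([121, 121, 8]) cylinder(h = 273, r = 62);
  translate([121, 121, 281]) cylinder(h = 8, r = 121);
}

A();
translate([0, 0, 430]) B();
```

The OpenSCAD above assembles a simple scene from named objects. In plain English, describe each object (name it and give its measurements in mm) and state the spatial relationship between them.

A is a simple wooden stool: a rectangular seat 296 mm (x) by 315 mm (y), 25 mm thick, top face at z = 430 mm, on four square legs, each 28×28 mm in cross-section. The legs rest on z = 0, each flush with a corner of the seat.

B is a spool: two coaxial disc flanges of radius 121 mm and thickness 8 mm, joined by a core cylinder of radius 62 mm and height 273 mm. The lower flange rests on z = 0 and the three cylinders share a vertical axis.

The spool is on top of the stool.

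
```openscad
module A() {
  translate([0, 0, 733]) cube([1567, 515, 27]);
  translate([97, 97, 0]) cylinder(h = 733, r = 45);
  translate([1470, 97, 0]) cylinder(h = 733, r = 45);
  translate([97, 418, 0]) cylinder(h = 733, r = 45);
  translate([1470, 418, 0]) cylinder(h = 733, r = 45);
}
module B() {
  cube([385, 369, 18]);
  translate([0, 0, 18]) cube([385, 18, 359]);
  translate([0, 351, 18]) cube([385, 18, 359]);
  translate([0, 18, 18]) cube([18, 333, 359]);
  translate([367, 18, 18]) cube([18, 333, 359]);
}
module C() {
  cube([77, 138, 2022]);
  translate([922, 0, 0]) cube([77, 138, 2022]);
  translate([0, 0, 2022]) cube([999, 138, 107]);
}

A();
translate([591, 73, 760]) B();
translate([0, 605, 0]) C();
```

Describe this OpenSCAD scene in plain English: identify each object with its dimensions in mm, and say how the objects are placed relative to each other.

A is a rectangular dining table. The top is 1567×515×27 mm with its upper surface at z = 760 mm. It stands on four round legs of 90 mm diameter, each leg's bounding box inset 52 mm from the nearest pair of top edges, running from the floor to the underside of the top.

B is an open storage box with external size 385×369×377 mm and wall thickness 18 mm (the base is also 18 mm thick). The base covers the whole footprint; the four walls stand on the base, with the y-facing walls full-width and the x-facing walls fitting between their inner faces.

C is a door frame. The clear opening is 845 mm wide and 2022 mm high. Two 77 mm wide jambs, 138 mm deep, stand either side of the opening from the floor to the top of the opening. A 107 mm thick head sits across the top of both jambs, spanning the full outside width of the frame.

The open box is on top of the table, centred. The door frame is on the floor beside the table on its +y side.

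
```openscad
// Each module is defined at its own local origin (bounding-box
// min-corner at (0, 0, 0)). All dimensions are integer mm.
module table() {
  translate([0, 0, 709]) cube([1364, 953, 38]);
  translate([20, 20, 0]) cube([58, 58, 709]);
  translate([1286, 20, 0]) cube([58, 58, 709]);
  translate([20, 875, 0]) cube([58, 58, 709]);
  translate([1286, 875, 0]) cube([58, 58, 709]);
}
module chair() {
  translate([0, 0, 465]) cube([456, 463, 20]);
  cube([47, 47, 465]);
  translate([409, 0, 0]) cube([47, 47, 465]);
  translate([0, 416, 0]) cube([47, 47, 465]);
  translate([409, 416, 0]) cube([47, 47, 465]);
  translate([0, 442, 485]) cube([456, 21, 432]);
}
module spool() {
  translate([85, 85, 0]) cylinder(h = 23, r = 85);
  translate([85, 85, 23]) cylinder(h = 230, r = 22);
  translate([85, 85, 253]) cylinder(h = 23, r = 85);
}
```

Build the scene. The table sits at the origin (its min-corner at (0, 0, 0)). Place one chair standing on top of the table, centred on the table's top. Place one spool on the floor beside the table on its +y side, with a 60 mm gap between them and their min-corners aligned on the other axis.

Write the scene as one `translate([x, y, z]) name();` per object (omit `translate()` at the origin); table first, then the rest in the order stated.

table();
translate([454, 245, 747]) chair();
translate([0, 1013, 0]) spool();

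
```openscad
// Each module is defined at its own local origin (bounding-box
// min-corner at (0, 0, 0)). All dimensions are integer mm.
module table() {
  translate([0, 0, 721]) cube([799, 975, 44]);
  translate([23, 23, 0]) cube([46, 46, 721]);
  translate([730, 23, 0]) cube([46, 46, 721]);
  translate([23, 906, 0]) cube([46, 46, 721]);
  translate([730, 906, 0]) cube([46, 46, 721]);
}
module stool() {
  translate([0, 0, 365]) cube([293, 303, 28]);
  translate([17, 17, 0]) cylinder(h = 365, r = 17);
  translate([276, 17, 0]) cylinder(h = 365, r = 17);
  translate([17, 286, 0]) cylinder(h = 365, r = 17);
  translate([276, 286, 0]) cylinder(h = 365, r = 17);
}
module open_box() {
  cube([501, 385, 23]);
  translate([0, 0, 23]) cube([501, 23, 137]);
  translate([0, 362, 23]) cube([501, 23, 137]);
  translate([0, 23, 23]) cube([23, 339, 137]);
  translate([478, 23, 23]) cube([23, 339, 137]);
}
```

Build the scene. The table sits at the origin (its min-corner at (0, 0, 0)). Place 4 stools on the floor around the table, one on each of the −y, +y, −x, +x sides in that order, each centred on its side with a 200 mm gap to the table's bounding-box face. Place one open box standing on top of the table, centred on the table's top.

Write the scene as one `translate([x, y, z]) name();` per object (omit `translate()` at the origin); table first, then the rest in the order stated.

table();
translate([253, -503, 0]) stool();
translate([253, 1175, 0]) stool();
translate([-493, 336, 0]) stool();
translate([999, 336, 0]) stool();
translate([149, 295, 765]) open_box();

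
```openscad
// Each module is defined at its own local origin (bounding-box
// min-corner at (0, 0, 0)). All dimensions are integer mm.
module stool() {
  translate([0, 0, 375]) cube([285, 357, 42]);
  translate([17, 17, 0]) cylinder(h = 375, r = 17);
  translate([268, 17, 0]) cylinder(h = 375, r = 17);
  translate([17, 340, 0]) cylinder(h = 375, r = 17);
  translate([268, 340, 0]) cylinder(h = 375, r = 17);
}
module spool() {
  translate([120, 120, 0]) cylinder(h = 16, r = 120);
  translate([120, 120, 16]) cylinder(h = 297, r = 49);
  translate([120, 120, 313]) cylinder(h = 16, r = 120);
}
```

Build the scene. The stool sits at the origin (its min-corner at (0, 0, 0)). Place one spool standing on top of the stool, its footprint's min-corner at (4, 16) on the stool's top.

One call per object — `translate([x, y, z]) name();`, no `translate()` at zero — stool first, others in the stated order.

stool();
translate([4, 16, 417]) spool();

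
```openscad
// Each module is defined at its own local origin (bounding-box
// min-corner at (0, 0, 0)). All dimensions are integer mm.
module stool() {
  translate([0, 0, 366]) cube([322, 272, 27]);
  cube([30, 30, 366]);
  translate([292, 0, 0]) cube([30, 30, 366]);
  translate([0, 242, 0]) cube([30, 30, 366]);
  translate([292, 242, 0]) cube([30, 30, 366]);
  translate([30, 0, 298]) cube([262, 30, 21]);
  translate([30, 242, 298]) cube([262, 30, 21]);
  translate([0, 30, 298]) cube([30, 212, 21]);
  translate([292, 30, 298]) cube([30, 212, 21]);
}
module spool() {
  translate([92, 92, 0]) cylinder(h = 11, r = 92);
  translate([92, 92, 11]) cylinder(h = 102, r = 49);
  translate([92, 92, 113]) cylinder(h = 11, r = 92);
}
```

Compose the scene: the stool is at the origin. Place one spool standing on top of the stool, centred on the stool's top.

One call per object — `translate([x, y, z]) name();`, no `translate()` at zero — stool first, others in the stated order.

stool();
translate([69, 44, 393]) spool();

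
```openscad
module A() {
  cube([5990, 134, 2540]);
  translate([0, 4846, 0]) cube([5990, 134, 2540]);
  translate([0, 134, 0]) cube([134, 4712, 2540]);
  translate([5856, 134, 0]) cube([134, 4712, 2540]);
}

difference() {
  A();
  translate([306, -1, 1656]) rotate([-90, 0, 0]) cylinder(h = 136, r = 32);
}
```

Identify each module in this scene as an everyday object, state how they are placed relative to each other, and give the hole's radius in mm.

A is a house frame. The house frame has a circular hole through its front wall. The hole's radius is 32 mm.

The subtracted cylinder has r = 32 mm.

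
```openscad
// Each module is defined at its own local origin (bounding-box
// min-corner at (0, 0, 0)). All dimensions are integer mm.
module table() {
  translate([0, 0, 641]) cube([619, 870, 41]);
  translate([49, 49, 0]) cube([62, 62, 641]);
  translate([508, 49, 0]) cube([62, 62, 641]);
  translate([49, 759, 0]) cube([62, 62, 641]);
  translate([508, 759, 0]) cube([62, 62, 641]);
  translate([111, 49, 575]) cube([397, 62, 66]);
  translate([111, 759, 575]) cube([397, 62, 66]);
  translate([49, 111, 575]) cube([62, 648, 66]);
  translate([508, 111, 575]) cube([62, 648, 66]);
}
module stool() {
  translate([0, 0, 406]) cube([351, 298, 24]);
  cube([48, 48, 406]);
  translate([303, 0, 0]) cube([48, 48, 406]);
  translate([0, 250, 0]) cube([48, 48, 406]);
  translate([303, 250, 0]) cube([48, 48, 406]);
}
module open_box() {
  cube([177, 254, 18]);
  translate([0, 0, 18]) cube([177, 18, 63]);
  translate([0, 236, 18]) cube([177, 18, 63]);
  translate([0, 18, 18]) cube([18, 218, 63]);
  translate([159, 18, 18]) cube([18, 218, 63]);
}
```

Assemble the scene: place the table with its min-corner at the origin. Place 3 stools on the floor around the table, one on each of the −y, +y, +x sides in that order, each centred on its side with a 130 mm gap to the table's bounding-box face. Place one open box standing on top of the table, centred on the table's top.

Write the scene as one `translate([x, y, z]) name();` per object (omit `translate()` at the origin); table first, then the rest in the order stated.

table();
translate([134, -428, 0]) stool();
translate([134, 1000, 0]) stool();
translate([749, 286, 0]) stool();
translate([221, 308, 682]) open_box();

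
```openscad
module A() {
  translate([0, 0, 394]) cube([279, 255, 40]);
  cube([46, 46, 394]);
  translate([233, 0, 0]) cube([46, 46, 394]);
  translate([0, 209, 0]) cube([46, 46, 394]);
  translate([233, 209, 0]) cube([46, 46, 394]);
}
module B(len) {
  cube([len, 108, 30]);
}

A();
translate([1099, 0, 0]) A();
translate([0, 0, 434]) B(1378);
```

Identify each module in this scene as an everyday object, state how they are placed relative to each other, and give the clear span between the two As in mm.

A is a stool. B is a beam. A beam spans the tops of two stools. The clear span between the two stools is 820 mm.

Second stool starts at x = 1099; first ends at x = 279; clear span = 1099 − 279 = 820 mm.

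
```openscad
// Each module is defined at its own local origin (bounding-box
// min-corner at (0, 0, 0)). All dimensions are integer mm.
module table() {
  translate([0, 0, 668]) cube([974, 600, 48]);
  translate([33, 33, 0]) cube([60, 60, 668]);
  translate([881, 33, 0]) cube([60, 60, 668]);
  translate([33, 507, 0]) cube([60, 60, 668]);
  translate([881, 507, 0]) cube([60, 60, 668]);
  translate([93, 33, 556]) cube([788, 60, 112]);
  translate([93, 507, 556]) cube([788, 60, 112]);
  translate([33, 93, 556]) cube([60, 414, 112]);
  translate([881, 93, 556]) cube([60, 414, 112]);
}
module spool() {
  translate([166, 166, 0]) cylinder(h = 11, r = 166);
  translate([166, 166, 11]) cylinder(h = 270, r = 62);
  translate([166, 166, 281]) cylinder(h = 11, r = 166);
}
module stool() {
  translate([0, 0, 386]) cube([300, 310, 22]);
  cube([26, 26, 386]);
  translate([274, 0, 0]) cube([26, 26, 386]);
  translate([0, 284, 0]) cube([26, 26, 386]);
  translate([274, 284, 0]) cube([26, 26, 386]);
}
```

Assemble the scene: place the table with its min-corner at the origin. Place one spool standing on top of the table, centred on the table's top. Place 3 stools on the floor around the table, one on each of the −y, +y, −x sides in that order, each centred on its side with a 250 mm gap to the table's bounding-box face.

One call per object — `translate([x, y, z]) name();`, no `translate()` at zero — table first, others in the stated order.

table();
translate([321, 134, 716]) spool();
translate([337, -560, 0]) stool();
translate([337, 850, 0]) stool();
translate([-550, 145, 0]) stool();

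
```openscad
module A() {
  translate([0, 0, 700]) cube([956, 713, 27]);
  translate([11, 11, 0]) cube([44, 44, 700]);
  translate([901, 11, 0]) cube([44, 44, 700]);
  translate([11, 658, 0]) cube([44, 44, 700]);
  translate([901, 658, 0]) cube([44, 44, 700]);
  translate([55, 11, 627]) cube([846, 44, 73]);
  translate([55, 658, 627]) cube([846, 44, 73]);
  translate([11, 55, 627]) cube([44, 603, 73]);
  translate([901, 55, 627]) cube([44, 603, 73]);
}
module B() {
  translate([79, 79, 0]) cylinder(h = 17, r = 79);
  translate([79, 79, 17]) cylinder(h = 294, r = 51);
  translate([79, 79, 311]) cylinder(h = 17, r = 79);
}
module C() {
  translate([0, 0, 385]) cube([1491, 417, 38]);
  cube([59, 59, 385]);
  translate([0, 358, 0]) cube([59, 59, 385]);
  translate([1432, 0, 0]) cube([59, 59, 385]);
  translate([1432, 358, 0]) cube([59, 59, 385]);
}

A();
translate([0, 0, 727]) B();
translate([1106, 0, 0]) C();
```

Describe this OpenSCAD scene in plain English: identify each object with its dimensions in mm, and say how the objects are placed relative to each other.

A is a table: top 956 mm (x) × 713 mm (y), 27 mm thick, upper face at z = 727 mm, on four 44×44 mm square legs, each inset 11 mm from the nearest pair of top edges, running from z = 0 to the bottom of the top. Four apron rails, 44 mm thick and 73 mm tall, run between adjacent legs with their top edges flush with the underside of the top and their outer faces flush with the legs' outer faces.

B is a spool: two coaxial disc flanges of radius 79 mm and thickness 17 mm, joined by a core cylinder of radius 51 mm and height 294 mm. The lower flange rests on z = 0 and the three cylinders share a vertical axis.

C is a bench: a 1491×417 mm seat slab, 38 mm thick, top at z = 423 mm, on four 59×59 mm square legs flush with the seat corners and standing on z = 0.

The spool is on top of the table. The bench is on the floor beside the table on its +x side.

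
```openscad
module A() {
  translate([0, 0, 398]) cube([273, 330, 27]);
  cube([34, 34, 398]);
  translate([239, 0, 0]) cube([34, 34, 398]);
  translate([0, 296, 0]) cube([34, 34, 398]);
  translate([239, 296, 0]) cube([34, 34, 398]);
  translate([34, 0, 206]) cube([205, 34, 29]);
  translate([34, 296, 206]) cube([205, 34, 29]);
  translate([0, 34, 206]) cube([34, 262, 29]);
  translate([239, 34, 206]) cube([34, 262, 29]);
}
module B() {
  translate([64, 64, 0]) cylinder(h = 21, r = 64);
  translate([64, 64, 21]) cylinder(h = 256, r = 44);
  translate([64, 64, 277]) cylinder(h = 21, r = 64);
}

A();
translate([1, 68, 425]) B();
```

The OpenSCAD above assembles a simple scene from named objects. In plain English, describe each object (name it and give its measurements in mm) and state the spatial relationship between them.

A is a four-legged stool. The seat is 273×330 mm, 27 mm thick, top at z = 425 mm. It stands on four square legs, each 34×34 mm in cross-section, from z = 0 to the seat underside, each flush with a corner of the seat. Four stretchers, 34 mm wide and 29 mm tall, connect adjacent legs with their undersides at z = 206 mm, each running between the inner faces of the legs it joins and aligned with the legs' outer faces on the other axis.

B is a spool: two coaxial disc flanges of radius 64 mm and thickness 21 mm, joined by a core cylinder of radius 44 mm and height 256 mm. The lower flange rests on z = 0 and the three cylinders share a vertical axis.

The spool is on top of the stool.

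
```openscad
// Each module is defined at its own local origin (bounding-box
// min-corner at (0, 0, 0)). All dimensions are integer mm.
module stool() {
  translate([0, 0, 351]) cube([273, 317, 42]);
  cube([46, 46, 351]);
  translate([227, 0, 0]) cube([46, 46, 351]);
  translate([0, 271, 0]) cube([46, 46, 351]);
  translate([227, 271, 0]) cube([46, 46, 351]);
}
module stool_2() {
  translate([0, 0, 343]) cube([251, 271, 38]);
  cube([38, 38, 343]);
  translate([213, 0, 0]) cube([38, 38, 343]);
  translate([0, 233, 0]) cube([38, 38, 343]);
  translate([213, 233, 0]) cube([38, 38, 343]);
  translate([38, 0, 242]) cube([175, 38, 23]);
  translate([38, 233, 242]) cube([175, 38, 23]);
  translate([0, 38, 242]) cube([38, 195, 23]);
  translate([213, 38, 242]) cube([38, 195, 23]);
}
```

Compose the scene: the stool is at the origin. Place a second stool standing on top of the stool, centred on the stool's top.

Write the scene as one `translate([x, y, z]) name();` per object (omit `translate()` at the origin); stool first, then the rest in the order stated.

stool();
translate([11, 23, 393]) stool_2();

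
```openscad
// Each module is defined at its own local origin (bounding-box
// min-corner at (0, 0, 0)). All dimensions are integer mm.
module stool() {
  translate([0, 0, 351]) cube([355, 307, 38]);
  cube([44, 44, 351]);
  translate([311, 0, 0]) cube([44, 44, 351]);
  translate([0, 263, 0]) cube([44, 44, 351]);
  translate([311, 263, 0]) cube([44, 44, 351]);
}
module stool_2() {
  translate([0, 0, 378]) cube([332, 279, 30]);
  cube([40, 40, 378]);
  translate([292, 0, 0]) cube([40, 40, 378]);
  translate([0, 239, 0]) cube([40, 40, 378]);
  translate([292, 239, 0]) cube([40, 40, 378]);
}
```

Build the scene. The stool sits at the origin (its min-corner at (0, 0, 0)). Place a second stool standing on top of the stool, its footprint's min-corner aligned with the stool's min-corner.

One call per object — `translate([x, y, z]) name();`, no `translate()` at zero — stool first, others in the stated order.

stool();
translate([0, 0, 389]) stool_2();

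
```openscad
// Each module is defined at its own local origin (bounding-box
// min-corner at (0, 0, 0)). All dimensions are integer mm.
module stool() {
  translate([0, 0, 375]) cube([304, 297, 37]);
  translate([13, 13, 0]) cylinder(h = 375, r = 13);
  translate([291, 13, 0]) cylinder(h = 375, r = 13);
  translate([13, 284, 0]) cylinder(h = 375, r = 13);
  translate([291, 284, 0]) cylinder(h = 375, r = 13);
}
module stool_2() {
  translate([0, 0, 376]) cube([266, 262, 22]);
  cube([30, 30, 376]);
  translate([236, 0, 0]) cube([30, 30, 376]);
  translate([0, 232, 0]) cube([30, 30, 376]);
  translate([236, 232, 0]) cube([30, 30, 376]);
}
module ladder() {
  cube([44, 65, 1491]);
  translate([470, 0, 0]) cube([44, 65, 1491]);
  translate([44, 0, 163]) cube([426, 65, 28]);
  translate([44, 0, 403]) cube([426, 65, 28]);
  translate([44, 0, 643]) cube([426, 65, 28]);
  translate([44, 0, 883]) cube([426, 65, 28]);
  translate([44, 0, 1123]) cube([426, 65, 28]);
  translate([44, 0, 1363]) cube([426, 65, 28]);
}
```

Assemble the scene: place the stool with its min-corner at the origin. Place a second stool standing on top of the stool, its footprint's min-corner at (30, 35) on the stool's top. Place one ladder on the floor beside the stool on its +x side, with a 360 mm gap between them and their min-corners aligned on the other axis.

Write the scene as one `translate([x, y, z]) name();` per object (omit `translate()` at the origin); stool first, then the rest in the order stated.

stool();
translate([30, 35, 412]) stool_2();
translate([664, 0, 0]) ladder();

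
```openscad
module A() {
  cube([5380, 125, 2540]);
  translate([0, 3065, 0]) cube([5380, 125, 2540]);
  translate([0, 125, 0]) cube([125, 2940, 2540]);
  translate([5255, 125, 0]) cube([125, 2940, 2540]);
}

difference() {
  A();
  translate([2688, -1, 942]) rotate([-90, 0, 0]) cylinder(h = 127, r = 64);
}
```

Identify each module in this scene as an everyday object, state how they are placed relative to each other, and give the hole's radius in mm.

A is a house frame. The house frame has a circular hole through its front wall. The hole's radius is 64 mm.

The subtracted cylinder has r = 64 mm.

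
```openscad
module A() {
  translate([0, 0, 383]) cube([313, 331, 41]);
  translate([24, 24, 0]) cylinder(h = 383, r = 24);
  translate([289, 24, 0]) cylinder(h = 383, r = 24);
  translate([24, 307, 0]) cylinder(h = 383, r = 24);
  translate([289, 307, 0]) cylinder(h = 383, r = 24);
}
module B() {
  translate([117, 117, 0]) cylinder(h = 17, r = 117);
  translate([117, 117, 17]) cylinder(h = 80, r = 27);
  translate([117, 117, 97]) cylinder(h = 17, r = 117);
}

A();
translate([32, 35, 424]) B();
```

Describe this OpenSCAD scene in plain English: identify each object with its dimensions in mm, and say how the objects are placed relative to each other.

A is a simple wooden stool: a rectangular seat 313 mm (x) by 331 mm (y), 41 mm thick, top face at z = 424 mm, on four round legs, each 48 mm in diameter. The legs rest on z = 0, each leg's axis is inset half a diameter from the nearest pair of seat edges (so the leg's bounding box is flush with the corner).

B is a spool: two coaxial disc flanges of radius 117 mm and thickness 17 mm, joined by a core cylinder of radius 27 mm and height 80 mm. The lower flange rests on z = 0 and the three cylinders share a vertical axis.

The spool is on top of the stool.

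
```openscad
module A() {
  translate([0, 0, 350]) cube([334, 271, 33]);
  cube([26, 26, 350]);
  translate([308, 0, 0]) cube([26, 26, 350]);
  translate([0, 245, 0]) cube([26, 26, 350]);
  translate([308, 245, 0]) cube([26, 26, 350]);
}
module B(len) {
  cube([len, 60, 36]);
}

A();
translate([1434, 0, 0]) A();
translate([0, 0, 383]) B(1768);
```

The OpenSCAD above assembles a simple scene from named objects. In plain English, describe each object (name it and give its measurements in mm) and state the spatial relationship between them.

A is a four-legged stool. The seat is 334×271 mm, 33 mm thick, top at z = 383 mm. It stands on four square legs, each 26×26 mm in cross-section, from z = 0 to the seat underside, each flush with a corner of the seat.

B is a rectangular beam 1768 mm long (x), 60 mm deep (y), 36 mm thick (z).

The beam spans the tops of two stools placed 1100 mm apart, resting at z = 383 mm.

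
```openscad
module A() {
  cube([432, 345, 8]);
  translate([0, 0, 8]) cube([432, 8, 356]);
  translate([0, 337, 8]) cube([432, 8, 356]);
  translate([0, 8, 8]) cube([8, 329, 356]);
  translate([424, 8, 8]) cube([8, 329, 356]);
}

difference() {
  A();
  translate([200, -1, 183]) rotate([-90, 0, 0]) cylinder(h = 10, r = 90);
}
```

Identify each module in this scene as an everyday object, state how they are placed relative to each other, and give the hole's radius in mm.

A is an open box. The open box has a circular hole through its front wall. The hole's radius is 90 mm.

The subtracted cylinder has r = 90 mm.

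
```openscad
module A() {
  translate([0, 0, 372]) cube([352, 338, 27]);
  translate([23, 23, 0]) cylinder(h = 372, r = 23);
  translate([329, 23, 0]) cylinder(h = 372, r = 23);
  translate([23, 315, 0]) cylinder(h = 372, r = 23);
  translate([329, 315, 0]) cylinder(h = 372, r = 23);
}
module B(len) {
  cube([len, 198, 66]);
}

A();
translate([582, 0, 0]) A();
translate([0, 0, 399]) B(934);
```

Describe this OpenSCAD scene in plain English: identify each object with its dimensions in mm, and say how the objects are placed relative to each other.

A is a four-legged stool. The seat is a 352×338×27 mm slab whose top surface is at z = 399 mm; four round legs, each 46 mm in diameter, run from the floor (z = 0) to the underside of the seat, each leg's axis is inset half a diameter from the nearest pair of seat edges (so the leg's bounding box is flush with the corner).

B is a rectangular beam 934 mm long (x), 198 mm deep (y), 66 mm thick (z).

The beam spans the tops of two stools placed 230 mm apart, resting at z = 399 mm.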